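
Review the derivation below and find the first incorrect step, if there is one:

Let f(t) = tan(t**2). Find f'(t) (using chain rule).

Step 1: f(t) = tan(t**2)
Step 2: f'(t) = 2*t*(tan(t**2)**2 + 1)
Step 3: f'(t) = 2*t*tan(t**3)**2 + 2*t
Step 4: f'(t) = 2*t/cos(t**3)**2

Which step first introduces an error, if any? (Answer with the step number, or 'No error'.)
Step 3

Step 3 is incorrect due to a wrong exponent.
The step shows: 2*t*tan(t**3)**2 + 2*t
The correct value should be: 2*t*tan(t**2)**2 + 2*t

Explanation: The exponent 2 on t was incorrectly written as 3: the term 2*t*tan(t**2)**2 was incorrectly written as 2*t*tan(t**3)**2
The later steps are derived from this incorrect expression, so the error originates in Step 3.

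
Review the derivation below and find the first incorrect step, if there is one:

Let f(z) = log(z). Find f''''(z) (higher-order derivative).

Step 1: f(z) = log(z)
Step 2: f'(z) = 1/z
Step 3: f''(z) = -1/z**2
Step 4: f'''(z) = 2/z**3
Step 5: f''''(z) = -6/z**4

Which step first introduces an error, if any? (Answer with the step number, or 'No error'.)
No error

All steps in this derivation are correct.
The final answer f''''(z) = -6/z**4 is valid.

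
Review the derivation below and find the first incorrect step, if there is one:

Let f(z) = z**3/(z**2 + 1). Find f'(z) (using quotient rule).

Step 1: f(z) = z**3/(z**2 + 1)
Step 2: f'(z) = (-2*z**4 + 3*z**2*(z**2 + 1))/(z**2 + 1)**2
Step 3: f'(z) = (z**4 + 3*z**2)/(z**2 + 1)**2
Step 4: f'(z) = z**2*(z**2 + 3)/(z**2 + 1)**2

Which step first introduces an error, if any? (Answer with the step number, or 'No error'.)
No error

All steps in this derivation are correct.
The final answer f'(z) = z**2*(z**2 + 3)/(z**2 + 1)**2 is valid.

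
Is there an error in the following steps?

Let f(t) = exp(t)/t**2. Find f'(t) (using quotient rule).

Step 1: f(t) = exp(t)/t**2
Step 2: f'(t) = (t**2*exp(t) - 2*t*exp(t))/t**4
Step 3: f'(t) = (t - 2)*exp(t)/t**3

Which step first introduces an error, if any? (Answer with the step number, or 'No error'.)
No error

All steps in this derivation are correct.
The final answer f'(t) = (t - 2)*exp(t)/t**3 is valid.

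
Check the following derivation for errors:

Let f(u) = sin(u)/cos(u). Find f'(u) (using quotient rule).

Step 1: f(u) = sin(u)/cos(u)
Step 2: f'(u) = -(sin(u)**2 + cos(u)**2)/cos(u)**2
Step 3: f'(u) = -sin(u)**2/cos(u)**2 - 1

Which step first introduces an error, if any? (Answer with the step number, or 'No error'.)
Step 2

Step 2 is incorrect due to a sign flip.
The step shows: -(sin(u)**2 + cos(u)**2)/cos(u)**2
The correct value should be: (sin(u)**2 + cos(u)**2)/cos(u)**2

Explanation: The sign of the whole expression was flipped: the term (sin(u)**2 + cos(u)**2)/cos(u)**2 was incorrectly written as -(sin(u)**2 + cos(u)**2)/cos(u)**2
The later steps are derived from this incorrect expression, so the error originates in Step 2.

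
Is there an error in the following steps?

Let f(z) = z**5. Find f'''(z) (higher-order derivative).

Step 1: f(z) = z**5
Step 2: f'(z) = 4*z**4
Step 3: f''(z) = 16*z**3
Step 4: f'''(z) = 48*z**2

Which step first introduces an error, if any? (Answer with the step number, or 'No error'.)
Step 2

Step 2 is incorrect due to a wrong coefficient.
The step shows: 4*z**4
The correct value should be: 5*z**4

Explanation: The coefficient 5 was incorrectly written as 4: the term 5*z**4 was incorrectly written as 4*z**4
The later steps are derived from this incorrect expression, so the error originates in Step 2.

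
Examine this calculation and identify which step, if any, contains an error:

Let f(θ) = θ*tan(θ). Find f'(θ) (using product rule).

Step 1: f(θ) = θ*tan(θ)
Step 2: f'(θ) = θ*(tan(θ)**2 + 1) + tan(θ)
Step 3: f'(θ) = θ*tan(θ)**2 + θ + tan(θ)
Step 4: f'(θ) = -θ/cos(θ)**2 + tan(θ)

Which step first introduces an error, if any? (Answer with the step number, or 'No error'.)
Step 4

Step 4 is incorrect due to a sign flip.
The step shows: -θ/cos(θ)**2 + tan(θ)
The correct value should be: θ/cos(θ)**2 + tan(θ)

Explanation: The sign of one term was flipped: the term θ/cos(θ)**2 was incorrectly written as -θ/cos(θ)**2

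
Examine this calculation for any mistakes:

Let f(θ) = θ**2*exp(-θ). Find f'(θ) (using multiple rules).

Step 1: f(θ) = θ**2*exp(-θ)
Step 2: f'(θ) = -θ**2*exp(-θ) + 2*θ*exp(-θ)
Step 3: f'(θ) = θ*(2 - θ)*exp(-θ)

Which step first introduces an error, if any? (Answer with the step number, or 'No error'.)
No error

All steps in this derivation are correct.
The final answer f'(θ) = θ*(2 - θ)*exp(-θ) is valid.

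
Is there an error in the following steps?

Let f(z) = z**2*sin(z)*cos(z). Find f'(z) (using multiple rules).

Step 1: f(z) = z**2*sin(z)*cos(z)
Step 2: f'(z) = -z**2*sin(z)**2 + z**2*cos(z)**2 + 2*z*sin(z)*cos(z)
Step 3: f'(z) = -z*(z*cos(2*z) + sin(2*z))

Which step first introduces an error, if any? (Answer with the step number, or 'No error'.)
Step 3

Step 3 is incorrect due to a sign flip.
The step shows: -z*(z*cos(2*z) + sin(2*z))
The correct value should be: z*(z*cos(2*z) + sin(2*z))

Explanation: The sign of the whole expression was flipped: the term z*(z*cos(2*z) + sin(2*z)) was incorrectly written as -z*(z*cos(2*z) + sin(2*z))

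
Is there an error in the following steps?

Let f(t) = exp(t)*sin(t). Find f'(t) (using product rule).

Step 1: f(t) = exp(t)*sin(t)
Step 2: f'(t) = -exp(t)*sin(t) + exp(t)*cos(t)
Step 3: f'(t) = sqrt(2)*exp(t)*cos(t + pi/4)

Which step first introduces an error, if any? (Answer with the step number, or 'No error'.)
Step 2

Step 2 is incorrect due to a sign flip.
The step shows: -exp(t)*sin(t) + exp(t)*cos(t)
The correct value should be: exp(t)*sin(t) + exp(t)*cos(t)

Explanation: The sign of one term was flipped: the term exp(t)*sin(t) was incorrectly written as -exp(t)*sin(t)
The later steps are derived from this incorrect expression, so the error originates in Step 2.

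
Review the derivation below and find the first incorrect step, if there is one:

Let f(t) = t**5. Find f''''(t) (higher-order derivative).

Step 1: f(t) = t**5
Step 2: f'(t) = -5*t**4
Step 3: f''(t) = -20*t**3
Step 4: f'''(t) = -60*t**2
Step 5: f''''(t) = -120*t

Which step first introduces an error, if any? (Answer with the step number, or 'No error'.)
Step 2

Step 2 is incorrect due to a sign flip.
The step shows: -5*t**4
The correct value should be: 5*t**4

Explanation: The sign of the whole expression was flipped: the term 5*t**4 was incorrectly written as -5*t**4
The later steps are derived from this incorrect expression, so the error originates in Step 2.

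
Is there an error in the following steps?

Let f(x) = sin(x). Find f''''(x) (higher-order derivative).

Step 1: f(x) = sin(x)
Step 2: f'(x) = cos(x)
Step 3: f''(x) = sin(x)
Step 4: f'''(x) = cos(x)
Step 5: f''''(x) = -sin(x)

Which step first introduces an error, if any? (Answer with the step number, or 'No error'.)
Step 3

Step 3 is incorrect due to a sign flip.
The step shows: sin(x)
The correct value should be: -sin(x)

Explanation: The sign of the whole expression was flipped: the term -sin(x) was incorrectly written as sin(x)
The later steps are derived from this incorrect expression, so the error originates in Step 3.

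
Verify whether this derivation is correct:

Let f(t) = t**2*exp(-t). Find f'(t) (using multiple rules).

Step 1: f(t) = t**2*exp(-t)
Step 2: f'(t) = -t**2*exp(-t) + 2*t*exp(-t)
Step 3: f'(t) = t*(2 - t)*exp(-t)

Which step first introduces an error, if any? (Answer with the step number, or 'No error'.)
No error

All steps in this derivation are correct.
The final answer f'(t) = t*(2 - t)*exp(-t) is valid.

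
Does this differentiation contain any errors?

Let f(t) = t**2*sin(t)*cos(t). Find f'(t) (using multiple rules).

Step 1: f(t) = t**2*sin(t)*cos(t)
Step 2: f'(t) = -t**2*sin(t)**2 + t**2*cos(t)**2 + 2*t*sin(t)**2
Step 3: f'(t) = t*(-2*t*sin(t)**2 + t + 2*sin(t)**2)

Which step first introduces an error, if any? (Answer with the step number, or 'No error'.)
Step 2

Step 2 is incorrect due to a wrong trig function.
The step shows: -t**2*sin(t)**2 + t**2*cos(t)**2 + 2*t*sin(t)**2
The correct value should be: -t**2*sin(t)**2 + t**2*cos(t)**2 + 2*t*sin(t)*cos(t)

Explanation: cos(t) was incorrectly written as sin(t): the term 2*t*sin(t)*cos(t) was incorrectly written as 2*t*sin(t)**2
The later steps are derived from this incorrect expression, so the error originates in Step 2.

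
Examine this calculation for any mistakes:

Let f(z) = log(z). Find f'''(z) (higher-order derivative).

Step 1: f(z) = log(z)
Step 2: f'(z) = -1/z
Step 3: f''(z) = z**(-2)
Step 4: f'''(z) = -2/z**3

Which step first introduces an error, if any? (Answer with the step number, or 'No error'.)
Step 2

Step 2 is incorrect due to a sign flip.
The step shows: -1/z
The correct value should be: 1/z

Explanation: The sign of the whole expression was flipped: the term 1/z was incorrectly written as -1/z
The later steps are derived from this incorrect expression, so the error originates in Step 2.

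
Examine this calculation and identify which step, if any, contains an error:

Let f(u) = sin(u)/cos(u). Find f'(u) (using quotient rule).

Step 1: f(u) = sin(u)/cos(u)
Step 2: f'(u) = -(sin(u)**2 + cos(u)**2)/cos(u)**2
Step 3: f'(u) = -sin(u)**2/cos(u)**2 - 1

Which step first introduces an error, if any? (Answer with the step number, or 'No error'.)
Step 2

Step 2 is incorrect due to a sign flip.
The step shows: -(sin(u)**2 + cos(u)**2)/cos(u)**2
The correct value should be: (sin(u)**2 + cos(u)**2)/cos(u)**2

Explanation: The sign of the whole expression was flipped: the term (sin(u)**2 + cos(u)**2)/cos(u)**2 was incorrectly written as -(sin(u)**2 + cos(u)**2)/cos(u)**2
The later steps are derived from this incorrect expression, so the error originates in Step 2.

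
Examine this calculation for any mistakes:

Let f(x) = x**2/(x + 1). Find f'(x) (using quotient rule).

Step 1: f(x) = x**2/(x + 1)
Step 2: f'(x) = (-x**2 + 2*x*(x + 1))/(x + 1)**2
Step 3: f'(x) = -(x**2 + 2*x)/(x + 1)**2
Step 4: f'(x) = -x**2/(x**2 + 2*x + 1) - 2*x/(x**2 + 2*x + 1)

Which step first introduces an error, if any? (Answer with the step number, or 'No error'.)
Step 3

Step 3 is incorrect due to a sign flip.
The step shows: -(x**2 + 2*x)/(x + 1)**2
The correct value should be: (x**2 + 2*x)/(x + 1)**2

Explanation: The sign of the whole expression was flipped: the term (x**2 + 2*x)/(x + 1)**2 was incorrectly written as -(x**2 + 2*x)/(x + 1)**2
The later steps are derived from this incorrect expression, so the error originates in Step 3.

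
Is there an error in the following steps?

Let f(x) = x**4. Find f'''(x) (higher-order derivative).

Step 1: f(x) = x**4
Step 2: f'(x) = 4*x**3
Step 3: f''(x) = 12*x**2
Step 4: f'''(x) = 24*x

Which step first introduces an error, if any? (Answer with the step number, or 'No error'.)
No error

All steps in this derivation are correct.
The final answer f'''(x) = 24*x is valid.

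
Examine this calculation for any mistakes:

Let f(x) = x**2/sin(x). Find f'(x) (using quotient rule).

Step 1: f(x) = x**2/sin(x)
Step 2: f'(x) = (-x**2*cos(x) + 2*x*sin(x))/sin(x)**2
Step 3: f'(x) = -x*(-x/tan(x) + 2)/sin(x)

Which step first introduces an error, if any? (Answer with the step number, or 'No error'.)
Step 3

Step 3 is incorrect due to a sign flip.
The step shows: -x*(-x/tan(x) + 2)/sin(x)
The correct value should be: x*(-x/tan(x) + 2)/sin(x)

Explanation: The sign of the whole expression was flipped: the term x*(-x/tan(x) + 2)/sin(x) was incorrectly written as -x*(-x/tan(x) + 2)/sin(x)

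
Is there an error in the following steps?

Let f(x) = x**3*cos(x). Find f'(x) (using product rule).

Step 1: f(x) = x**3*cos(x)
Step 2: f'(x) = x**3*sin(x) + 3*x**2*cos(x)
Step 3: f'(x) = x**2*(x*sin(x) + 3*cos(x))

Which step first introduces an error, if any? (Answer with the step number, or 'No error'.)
Step 2

Step 2 is incorrect due to a sign flip.
The step shows: x**3*sin(x) + 3*x**2*cos(x)
The correct value should be: -x**3*sin(x) + 3*x**2*cos(x)

Explanation: The sign of one term was flipped: the term -x**3*sin(x) was incorrectly written as x**3*sin(x)
The later steps are derived from this incorrect expression, so the error originates in Step 2.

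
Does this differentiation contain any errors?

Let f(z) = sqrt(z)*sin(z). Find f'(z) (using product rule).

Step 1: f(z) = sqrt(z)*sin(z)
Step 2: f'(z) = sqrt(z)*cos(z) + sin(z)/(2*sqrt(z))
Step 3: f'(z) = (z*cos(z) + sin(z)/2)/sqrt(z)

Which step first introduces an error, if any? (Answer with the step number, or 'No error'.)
No error

All steps in this derivation are correct.
The final answer f'(z) = (z*cos(z) + sin(z)/2)/sqrt(z) is valid.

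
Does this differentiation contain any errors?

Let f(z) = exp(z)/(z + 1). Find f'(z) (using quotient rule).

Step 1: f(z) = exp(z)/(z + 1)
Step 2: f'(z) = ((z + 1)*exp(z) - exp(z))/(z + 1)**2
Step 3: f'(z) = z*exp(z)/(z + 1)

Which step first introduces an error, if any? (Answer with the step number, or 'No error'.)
Step 3

Step 3 is incorrect due to a wrong exponent.
The step shows: z*exp(z)/(z + 1)
The correct value should be: z*exp(z)/(z + 1)**2

Explanation: The exponent -2 on z + 1 was incorrectly written as -1: the term z*exp(z)/(z + 1)**2 was incorrectly written as z*exp(z)/(z + 1)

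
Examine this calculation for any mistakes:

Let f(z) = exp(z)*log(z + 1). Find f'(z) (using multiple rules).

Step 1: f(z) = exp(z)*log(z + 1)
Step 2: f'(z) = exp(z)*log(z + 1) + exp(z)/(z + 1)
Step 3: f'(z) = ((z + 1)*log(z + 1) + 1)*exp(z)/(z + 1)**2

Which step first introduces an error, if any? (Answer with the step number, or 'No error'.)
Step 3

Step 3 is incorrect due to a wrong exponent.
The step shows: ((z + 1)*log(z + 1) + 1)*exp(z)/(z + 1)**2
The correct value should be: ((z + 1)*log(z + 1) + 1)*exp(z)/(z + 1)

Explanation: The exponent -1 on z + 1 was incorrectly written as -2: the term ((z + 1)*log(z + 1) + 1)*exp(z)/(z + 1) was incorrectly written as ((z + 1)*log(z + 1) + 1)*exp(z)/(z + 1)**2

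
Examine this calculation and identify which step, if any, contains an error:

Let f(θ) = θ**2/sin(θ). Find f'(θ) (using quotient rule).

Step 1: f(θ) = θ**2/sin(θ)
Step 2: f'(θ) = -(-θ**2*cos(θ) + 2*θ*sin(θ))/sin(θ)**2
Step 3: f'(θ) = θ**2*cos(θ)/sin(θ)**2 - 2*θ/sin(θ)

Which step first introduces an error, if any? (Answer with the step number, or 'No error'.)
Step 2

Step 2 is incorrect due to a sign flip.
The step shows: -(-θ**2*cos(θ) + 2*θ*sin(θ))/sin(θ)**2
The correct value should be: (-θ**2*cos(θ) + 2*θ*sin(θ))/sin(θ)**2

Explanation: The sign of the whole expression was flipped: the term (-θ**2*cos(θ) + 2*θ*sin(θ))/sin(θ)**2 was incorrectly written as -(-θ**2*cos(θ) + 2*θ*sin(θ))/sin(θ)**2
The later steps are derived from this incorrect expression, so the error originates in Step 2.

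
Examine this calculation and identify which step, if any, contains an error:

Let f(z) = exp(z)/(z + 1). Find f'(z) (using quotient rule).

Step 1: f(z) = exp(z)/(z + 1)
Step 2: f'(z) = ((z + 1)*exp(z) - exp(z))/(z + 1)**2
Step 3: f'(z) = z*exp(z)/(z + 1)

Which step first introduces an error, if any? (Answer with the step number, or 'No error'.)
Step 3

Step 3 is incorrect due to a wrong exponent.
The step shows: z*exp(z)/(z + 1)
The correct value should be: z*exp(z)/(z + 1)**2

Explanation: The exponent -2 on z + 1 was incorrectly written as -1: the term z*exp(z)/(z + 1)**2 was incorrectly written as z*exp(z)/(z + 1)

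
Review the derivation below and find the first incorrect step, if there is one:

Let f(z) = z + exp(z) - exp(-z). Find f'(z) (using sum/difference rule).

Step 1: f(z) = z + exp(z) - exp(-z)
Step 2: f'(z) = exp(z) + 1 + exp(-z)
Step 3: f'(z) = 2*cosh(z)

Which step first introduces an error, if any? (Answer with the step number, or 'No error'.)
Step 3

Step 3 is incorrect due to a dropped term.
The step shows: 2*cosh(z)
The correct value should be: 2*cosh(z) + 1

Explanation: A term was dropped: the term 1 was incorrectly omitted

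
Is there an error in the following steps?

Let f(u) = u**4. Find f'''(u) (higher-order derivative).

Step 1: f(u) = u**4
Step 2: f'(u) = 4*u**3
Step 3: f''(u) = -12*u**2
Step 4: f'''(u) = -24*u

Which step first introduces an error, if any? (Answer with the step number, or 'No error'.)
Step 3

Step 3 is incorrect due to a sign flip.
The step shows: -12*u**2
The correct value should be: 12*u**2

Explanation: The sign of the whole expression was flipped: the term 12*u**2 was incorrectly written as -12*u**2
The later steps are derived from this incorrect expression, so the error originates in Step 3.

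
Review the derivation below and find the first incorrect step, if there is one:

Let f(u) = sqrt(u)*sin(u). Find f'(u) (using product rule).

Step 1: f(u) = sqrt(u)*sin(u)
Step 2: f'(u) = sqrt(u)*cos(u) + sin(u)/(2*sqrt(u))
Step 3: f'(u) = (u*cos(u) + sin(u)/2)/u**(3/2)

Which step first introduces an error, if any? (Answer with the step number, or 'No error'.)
Step 3

Step 3 is incorrect due to a wrong exponent.
The step shows: (u*cos(u) + sin(u)/2)/u**(3/2)
The correct value should be: (u*cos(u) + sin(u)/2)/sqrt(u)

Explanation: The exponent -1/2 on u was incorrectly written as -3/2: the term (u*cos(u) + sin(u)/2)/sqrt(u) was incorrectly written as (u*cos(u) + sin(u)/2)/u**(3/2)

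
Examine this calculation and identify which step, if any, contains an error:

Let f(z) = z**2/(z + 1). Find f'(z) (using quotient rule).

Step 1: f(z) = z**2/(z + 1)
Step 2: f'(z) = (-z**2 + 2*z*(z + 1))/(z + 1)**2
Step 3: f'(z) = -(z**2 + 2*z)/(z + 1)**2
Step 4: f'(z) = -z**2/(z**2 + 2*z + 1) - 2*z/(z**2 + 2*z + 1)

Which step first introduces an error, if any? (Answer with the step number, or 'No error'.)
Step 3

Step 3 is incorrect due to a sign flip.
The step shows: -(z**2 + 2*z)/(z + 1)**2
The correct value should be: (z**2 + 2*z)/(z + 1)**2

Explanation: The sign of the whole expression was flipped: the term (z**2 + 2*z)/(z + 1)**2 was incorrectly written as -(z**2 + 2*z)/(z + 1)**2
The later steps are derived from this incorrect expression, so the error originates in Step 3.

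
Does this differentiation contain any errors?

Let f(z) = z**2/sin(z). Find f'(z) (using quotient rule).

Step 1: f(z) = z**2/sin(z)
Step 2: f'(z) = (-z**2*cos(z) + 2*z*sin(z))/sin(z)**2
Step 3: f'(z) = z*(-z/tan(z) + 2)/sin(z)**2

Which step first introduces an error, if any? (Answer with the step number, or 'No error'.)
Step 3

Step 3 is incorrect due to a wrong exponent.
The step shows: z*(-z/tan(z) + 2)/sin(z)**2
The correct value should be: z*(-z/tan(z) + 2)/sin(z)

Explanation: The exponent -1 on sin(z) was incorrectly written as -2: the term z*(-z/tan(z) + 2)/sin(z) was incorrectly written as z*(-z/tan(z) + 2)/sin(z)**2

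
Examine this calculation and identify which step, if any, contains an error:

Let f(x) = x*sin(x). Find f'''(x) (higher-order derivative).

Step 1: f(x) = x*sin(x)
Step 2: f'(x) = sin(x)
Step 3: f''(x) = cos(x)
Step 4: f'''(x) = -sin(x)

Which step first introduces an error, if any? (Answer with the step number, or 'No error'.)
Step 2

Step 2 is incorrect due to a dropped term.
The step shows: sin(x)
The correct value should be: x*cos(x) + sin(x)

Explanation: A term was dropped: the term x*cos(x) was incorrectly omitted
The later steps are derived from this incorrect expression, so the error originates in Step 2.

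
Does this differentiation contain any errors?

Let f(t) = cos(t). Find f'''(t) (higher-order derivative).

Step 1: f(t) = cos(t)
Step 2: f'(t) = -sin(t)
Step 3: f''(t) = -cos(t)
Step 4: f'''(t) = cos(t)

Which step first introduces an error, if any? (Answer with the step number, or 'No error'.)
Step 4

Step 4 is incorrect due to a wrong trig function.
The step shows: cos(t)
The correct value should be: sin(t)

Explanation: sin(t) was incorrectly written as cos(t): the term sin(t) was incorrectly written as cos(t)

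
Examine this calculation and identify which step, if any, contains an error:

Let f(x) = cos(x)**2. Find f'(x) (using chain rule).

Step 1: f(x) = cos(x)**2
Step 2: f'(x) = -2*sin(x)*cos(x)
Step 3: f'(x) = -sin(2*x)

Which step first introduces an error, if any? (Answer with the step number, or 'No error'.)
No error

All steps in this derivation are correct.
The final answer f'(x) = -sin(2*x) is valid.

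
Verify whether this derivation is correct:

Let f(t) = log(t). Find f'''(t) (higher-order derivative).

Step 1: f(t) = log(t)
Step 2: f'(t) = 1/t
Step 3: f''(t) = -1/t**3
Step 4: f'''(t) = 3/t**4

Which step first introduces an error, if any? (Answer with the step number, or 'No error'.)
Step 3

Step 3 is incorrect due to a wrong exponent.
The step shows: -1/t**3
The correct value should be: -1/t**2

Explanation: The exponent -2 on t was incorrectly written as -3: the term -1/t**2 was incorrectly written as -1/t**3
The later steps are derived from this incorrect expression, so the error originates in Step 3.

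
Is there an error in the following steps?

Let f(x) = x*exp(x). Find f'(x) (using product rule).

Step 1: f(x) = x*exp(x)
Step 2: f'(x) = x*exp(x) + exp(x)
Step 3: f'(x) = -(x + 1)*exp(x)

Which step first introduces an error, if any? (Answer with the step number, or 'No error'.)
Step 3

Step 3 is incorrect due to a sign flip.
The step shows: -(x + 1)*exp(x)
The correct value should be: (x + 1)*exp(x)

Explanation: The sign of the whole expression was flipped: the term (x + 1)*exp(x) was incorrectly written as -(x + 1)*exp(x)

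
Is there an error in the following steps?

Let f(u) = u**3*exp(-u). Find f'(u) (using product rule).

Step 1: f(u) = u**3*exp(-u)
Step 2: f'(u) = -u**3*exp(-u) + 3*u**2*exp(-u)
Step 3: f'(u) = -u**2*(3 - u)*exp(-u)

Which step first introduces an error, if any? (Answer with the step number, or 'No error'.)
Step 3

Step 3 is incorrect due to a sign flip.
The step shows: -u**2*(3 - u)*exp(-u)
The correct value should be: u**2*(3 - u)*exp(-u)

Explanation: The sign of the whole expression was flipped: the term u**2*(3 - u)*exp(-u) was incorrectly written as -u**2*(3 - u)*exp(-u)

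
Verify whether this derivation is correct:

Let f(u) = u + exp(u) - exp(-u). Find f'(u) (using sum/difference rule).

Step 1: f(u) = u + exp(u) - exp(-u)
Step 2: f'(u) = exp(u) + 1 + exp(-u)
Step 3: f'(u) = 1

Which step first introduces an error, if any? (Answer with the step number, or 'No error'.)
Step 3

Step 3 is incorrect due to a dropped term.
The step shows: 1
The correct value should be: 2*cosh(u) + 1

Explanation: A term was dropped: the term 2*cosh(u) was incorrectly omitted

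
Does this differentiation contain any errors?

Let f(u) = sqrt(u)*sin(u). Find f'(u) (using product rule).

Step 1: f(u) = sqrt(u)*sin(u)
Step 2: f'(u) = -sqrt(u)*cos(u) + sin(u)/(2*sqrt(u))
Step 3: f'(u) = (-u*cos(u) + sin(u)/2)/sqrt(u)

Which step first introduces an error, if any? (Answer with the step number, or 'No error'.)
Step 2

Step 2 is incorrect due to a sign flip.
The step shows: -sqrt(u)*cos(u) + sin(u)/(2*sqrt(u))
The correct value should be: sqrt(u)*cos(u) + sin(u)/(2*sqrt(u))

Explanation: The sign of one term was flipped: the term sqrt(u)*cos(u) was incorrectly written as -sqrt(u)*cos(u)
The later steps are derived from this incorrect expression, so the error originates in Step 2.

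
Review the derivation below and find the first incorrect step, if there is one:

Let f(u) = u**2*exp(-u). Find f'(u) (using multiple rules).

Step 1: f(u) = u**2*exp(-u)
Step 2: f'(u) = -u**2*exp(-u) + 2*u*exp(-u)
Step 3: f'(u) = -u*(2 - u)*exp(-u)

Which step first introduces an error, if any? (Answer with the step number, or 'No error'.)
Step 3

Step 3 is incorrect due to a sign flip.
The step shows: -u*(2 - u)*exp(-u)
The correct value should be: u*(2 - u)*exp(-u)

Explanation: The sign of the whole expression was flipped: the term u*(2 - u)*exp(-u) was incorrectly written as -u*(2 - u)*exp(-u)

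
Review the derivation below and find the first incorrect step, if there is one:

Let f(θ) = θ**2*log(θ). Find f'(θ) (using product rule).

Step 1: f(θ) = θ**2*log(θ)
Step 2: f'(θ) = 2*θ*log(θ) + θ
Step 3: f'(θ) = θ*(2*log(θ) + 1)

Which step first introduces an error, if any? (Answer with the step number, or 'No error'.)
No error

All steps in this derivation are correct.
The final answer f'(θ) = θ*(2*log(θ) + 1) is valid.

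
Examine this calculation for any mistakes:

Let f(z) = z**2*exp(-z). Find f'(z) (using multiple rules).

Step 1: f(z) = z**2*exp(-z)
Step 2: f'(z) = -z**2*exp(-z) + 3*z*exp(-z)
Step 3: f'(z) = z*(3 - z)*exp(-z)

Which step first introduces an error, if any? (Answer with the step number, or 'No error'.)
Step 2

Step 2 is incorrect due to a wrong coefficient.
The step shows: -z**2*exp(-z) + 3*z*exp(-z)
The correct value should be: -z**2*exp(-z) + 2*z*exp(-z)

Explanation: The coefficient 2 was incorrectly written as 3: the term 2*z*exp(-z) was incorrectly written as 3*z*exp(-z)
The later steps are derived from this incorrect expression, so the error originates in Step 2.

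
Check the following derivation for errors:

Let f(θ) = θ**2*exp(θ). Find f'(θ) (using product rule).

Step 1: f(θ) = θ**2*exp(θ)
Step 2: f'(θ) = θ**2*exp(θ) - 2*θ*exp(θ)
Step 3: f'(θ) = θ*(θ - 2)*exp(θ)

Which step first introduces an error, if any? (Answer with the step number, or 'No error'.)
Step 2

Step 2 is incorrect due to a sign flip.
The step shows: θ**2*exp(θ) - 2*θ*exp(θ)
The correct value should be: θ**2*exp(θ) + 2*θ*exp(θ)

Explanation: The sign of one term was flipped: the term 2*θ*exp(θ) was incorrectly written as -2*θ*exp(θ)
The later steps are derived from this incorrect expression, so the error originates in Step 2.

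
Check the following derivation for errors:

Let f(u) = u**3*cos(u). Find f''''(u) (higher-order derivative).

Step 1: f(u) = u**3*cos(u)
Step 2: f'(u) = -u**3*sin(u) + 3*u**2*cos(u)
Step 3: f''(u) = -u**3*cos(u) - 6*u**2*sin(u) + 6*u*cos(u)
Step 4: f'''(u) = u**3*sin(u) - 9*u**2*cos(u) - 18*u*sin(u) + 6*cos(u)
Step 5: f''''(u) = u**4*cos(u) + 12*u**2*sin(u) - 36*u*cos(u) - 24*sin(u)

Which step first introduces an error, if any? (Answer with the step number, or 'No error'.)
Step 5

Step 5 is incorrect due to a wrong exponent.
The step shows: u**4*cos(u) + 12*u**2*sin(u) - 36*u*cos(u) - 24*sin(u)
The correct value should be: u**3*cos(u) + 12*u**2*sin(u) - 36*u*cos(u) - 24*sin(u)

Explanation: The exponent 3 on u was incorrectly written as 4: the term u**3*cos(u) was incorrectly written as u**4*cos(u)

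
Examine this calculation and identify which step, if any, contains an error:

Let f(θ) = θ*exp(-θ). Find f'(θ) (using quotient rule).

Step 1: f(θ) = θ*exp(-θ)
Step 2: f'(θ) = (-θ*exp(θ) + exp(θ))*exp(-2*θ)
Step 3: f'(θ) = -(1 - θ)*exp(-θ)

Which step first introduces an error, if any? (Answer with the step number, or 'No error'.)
Step 3

Step 3 is incorrect due to a sign flip.
The step shows: -(1 - θ)*exp(-θ)
The correct value should be: (1 - θ)*exp(-θ)

Explanation: The sign of the whole expression was flipped: the term (1 - θ)*exp(-θ) was incorrectly written as -(1 - θ)*exp(-θ)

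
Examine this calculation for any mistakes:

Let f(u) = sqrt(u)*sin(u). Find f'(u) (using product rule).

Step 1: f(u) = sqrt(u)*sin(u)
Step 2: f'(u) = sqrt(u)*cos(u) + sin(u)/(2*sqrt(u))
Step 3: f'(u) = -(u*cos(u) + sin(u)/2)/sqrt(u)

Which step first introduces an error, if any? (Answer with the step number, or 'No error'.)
Step 3

Step 3 is incorrect due to a sign flip.
The step shows: -(u*cos(u) + sin(u)/2)/sqrt(u)
The correct value should be: (u*cos(u) + sin(u)/2)/sqrt(u)

Explanation: The sign of the whole expression was flipped: the term (u*cos(u) + sin(u)/2)/sqrt(u) was incorrectly written as -(u*cos(u) + sin(u)/2)/sqrt(u)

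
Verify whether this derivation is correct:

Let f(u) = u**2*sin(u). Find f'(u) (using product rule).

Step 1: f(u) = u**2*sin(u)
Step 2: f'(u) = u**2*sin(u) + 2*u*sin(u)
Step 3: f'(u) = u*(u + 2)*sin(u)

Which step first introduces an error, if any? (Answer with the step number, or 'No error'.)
Step 2

Step 2 is incorrect due to a wrong trig function.
The step shows: u**2*sin(u) + 2*u*sin(u)
The correct value should be: u**2*cos(u) + 2*u*sin(u)

Explanation: cos(u) was incorrectly written as sin(u): the term u**2*cos(u) was incorrectly written as u**2*sin(u)
The later steps are derived from this incorrect expression, so the error originates in Step 2.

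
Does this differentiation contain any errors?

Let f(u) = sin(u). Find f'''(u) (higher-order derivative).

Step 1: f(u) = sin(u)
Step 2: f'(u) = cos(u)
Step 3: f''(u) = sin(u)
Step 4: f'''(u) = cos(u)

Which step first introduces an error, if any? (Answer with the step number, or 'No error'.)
Step 3

Step 3 is incorrect due to a sign flip.
The step shows: sin(u)
The correct value should be: -sin(u)

Explanation: The sign of the whole expression was flipped: the term -sin(u) was incorrectly written as sin(u)
The later steps are derived from this incorrect expression, so the error originates in Step 3.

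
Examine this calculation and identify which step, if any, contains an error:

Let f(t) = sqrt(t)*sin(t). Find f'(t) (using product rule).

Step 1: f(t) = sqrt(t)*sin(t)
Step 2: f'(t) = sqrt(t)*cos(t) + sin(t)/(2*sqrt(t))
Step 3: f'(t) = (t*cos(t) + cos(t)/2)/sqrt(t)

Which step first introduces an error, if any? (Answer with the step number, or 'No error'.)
Step 3

Step 3 is incorrect due to a wrong trig function.
The step shows: (t*cos(t) + cos(t)/2)/sqrt(t)
The correct value should be: (t*cos(t) + sin(t)/2)/sqrt(t)

Explanation: sin(t) was incorrectly written as cos(t): the term (t*cos(t) + sin(t)/2)/sqrt(t) was incorrectly written as (t*cos(t) + cos(t)/2)/sqrt(t)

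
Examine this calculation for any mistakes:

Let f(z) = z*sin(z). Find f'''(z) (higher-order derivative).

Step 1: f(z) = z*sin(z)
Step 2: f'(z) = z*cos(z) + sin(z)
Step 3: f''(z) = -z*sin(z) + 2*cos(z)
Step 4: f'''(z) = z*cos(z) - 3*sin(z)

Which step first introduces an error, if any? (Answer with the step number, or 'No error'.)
Step 4

Step 4 is incorrect due to a sign flip.
The step shows: z*cos(z) - 3*sin(z)
The correct value should be: -z*cos(z) - 3*sin(z)

Explanation: The sign of one term was flipped: the term -z*cos(z) was incorrectly written as z*cos(z)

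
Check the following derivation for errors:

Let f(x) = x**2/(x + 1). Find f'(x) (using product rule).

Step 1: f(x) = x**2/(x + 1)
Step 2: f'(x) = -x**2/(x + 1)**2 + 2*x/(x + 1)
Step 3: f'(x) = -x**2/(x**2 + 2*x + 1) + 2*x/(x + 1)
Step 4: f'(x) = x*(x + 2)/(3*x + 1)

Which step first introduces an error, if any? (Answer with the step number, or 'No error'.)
Step 4

Step 4 is incorrect due to a wrong exponent.
The step shows: x*(x + 2)/(3*x + 1)
The correct value should be: x*(x + 2)/(x**2 + 2*x + 1)

Explanation: The exponent 2 on x was incorrectly written as 1: the term x*(x + 2)/(x**2 + 2*x + 1) was incorrectly written as x*(x + 2)/(3*x + 1)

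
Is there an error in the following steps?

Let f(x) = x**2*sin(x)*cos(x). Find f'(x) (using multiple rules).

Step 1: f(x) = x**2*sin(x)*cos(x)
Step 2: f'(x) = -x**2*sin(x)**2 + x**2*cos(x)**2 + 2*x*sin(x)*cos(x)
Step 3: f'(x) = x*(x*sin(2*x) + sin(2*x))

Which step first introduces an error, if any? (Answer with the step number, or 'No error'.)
Step 3

Step 3 is incorrect due to a wrong trig function.
The step shows: x*(x*sin(2*x) + sin(2*x))
The correct value should be: x*(x*cos(2*x) + sin(2*x))

Explanation: cos(2*x) was incorrectly written as sin(2*x): the term x*(x*cos(2*x) + sin(2*x)) was incorrectly written as x*(x*sin(2*x) + sin(2*x))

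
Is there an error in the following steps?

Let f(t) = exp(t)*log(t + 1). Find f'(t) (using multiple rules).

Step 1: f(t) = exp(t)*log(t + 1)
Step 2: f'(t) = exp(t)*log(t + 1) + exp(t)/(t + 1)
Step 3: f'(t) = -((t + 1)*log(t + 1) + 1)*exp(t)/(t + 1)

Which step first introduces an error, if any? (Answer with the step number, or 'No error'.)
Step 3

Step 3 is incorrect due to a sign flip.
The step shows: -((t + 1)*log(t + 1) + 1)*exp(t)/(t + 1)
The correct value should be: ((t + 1)*log(t + 1) + 1)*exp(t)/(t + 1)

Explanation: The sign of the whole expression was flipped: the term ((t + 1)*log(t + 1) + 1)*exp(t)/(t + 1) was incorrectly written as -((t + 1)*log(t + 1) + 1)*exp(t)/(t + 1)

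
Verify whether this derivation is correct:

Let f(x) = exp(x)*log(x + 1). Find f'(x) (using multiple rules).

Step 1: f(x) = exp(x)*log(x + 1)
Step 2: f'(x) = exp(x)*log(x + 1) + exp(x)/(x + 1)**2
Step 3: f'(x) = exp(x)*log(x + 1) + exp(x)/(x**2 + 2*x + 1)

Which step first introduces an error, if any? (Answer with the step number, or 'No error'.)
Step 2

Step 2 is incorrect due to a wrong exponent.
The step shows: exp(x)*log(x + 1) + exp(x)/(x + 1)**2
The correct value should be: exp(x)*log(x + 1) + exp(x)/(x + 1)

Explanation: The exponent -1 on x + 1 was incorrectly written as -2: the term exp(x)/(x + 1) was incorrectly written as exp(x)/(x + 1)**2
The later steps are derived from this incorrect expression, so the error originates in Step 2.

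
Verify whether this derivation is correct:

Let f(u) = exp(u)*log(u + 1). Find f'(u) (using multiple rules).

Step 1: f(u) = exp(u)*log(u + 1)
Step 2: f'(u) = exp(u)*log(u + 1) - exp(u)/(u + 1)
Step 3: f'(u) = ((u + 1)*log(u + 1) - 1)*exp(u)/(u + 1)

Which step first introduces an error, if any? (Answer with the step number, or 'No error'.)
Step 2

Step 2 is incorrect due to a sign flip.
The step shows: exp(u)*log(u + 1) - exp(u)/(u + 1)
The correct value should be: exp(u)*log(u + 1) + exp(u)/(u + 1)

Explanation: The sign of one term was flipped: the term exp(u)/(u + 1) was incorrectly written as -exp(u)/(u + 1)
The later steps are derived from this incorrect expression, so the error originates in Step 2.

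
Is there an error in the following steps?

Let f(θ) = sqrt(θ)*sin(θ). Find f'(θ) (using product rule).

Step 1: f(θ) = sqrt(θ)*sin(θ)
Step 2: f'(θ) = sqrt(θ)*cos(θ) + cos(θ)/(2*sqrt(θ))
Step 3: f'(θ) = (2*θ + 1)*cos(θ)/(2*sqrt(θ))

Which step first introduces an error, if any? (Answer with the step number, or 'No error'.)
Step 2

Step 2 is incorrect due to a wrong trig function.
The step shows: sqrt(θ)*cos(θ) + cos(θ)/(2*sqrt(θ))
The correct value should be: sqrt(θ)*cos(θ) + sin(θ)/(2*sqrt(θ))

Explanation: sin(θ) was incorrectly written as cos(θ): the term sin(θ)/(2*sqrt(θ)) was incorrectly written as cos(θ)/(2*sqrt(θ))
The later steps are derived from this incorrect expression, so the error originates in Step 2.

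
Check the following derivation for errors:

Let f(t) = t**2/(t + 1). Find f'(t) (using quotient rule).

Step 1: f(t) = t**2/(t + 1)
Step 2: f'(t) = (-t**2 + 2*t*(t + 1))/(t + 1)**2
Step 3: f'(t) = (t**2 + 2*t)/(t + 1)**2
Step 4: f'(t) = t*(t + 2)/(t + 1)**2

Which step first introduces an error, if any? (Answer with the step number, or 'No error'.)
No error

All steps in this derivation are correct.
The final answer f'(t) = t*(t + 2)/(t + 1)**2 is valid.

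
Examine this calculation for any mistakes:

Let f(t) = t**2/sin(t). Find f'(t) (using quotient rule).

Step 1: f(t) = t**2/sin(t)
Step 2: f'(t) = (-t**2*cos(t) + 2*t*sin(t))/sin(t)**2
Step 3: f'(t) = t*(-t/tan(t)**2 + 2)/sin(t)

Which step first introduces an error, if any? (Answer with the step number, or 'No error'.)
Step 3

Step 3 is incorrect due to a wrong exponent.
The step shows: t*(-t/tan(t)**2 + 2)/sin(t)
The correct value should be: t*(-t/tan(t) + 2)/sin(t)

Explanation: The exponent -1 on tan(t) was incorrectly written as -2: the term t*(-t/tan(t) + 2)/sin(t) was incorrectly written as t*(-t/tan(t)**2 + 2)/sin(t)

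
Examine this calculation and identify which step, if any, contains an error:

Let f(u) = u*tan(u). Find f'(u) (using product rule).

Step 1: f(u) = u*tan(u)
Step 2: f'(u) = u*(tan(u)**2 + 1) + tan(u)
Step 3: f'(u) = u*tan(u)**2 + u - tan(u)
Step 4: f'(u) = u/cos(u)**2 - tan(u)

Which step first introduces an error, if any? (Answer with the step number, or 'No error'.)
Step 3

Step 3 is incorrect due to a sign flip.
The step shows: u*tan(u)**2 + u - tan(u)
The correct value should be: u*tan(u)**2 + u + tan(u)

Explanation: The sign of one term was flipped: the term tan(u) was incorrectly written as -tan(u)
The later steps are derived from this incorrect expression, so the error originates in Step 3.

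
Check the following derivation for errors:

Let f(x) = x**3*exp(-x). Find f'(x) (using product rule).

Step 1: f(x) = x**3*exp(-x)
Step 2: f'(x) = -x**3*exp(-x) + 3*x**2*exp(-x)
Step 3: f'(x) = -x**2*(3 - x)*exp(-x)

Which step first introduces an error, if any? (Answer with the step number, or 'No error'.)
Step 3

Step 3 is incorrect due to a sign flip.
The step shows: -x**2*(3 - x)*exp(-x)
The correct value should be: x**2*(3 - x)*exp(-x)

Explanation: The sign of the whole expression was flipped: the term x**2*(3 - x)*exp(-x) was incorrectly written as -x**2*(3 - x)*exp(-x)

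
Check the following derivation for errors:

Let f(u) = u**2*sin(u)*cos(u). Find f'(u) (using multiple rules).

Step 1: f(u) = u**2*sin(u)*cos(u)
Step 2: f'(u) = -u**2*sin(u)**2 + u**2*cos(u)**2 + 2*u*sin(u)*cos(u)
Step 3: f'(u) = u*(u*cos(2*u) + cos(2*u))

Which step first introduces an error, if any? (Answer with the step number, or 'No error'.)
Step 3

Step 3 is incorrect due to a wrong trig function.
The step shows: u*(u*cos(2*u) + cos(2*u))
The correct value should be: u*(u*cos(2*u) + sin(2*u))

Explanation: sin(2*u) was incorrectly written as cos(2*u): the term u*(u*cos(2*u) + sin(2*u)) was incorrectly written as u*(u*cos(2*u) + cos(2*u))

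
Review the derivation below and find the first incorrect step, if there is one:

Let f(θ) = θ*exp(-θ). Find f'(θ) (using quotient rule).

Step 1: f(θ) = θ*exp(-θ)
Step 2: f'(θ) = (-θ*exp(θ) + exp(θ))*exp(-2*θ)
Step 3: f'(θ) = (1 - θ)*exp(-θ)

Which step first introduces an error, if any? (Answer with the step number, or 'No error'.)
No error

All steps in this derivation are correct.
The final answer f'(θ) = (1 - θ)*exp(-θ) is valid.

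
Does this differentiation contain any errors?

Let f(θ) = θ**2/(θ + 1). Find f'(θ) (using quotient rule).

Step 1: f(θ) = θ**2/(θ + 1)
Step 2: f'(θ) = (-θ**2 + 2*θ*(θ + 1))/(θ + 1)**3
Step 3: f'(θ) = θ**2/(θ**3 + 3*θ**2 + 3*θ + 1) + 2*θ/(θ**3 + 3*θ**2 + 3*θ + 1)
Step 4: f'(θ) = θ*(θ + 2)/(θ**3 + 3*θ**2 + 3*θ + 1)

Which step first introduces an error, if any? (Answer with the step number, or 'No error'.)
Step 2

Step 2 is incorrect due to a wrong exponent.
The step shows: (-θ**2 + 2*θ*(θ + 1))/(θ + 1)**3
The correct value should be: (-θ**2 + 2*θ*(θ + 1))/(θ + 1)**2

Explanation: The exponent -2 on θ + 1 was incorrectly written as -3: the term (-θ**2 + 2*θ*(θ + 1))/(θ + 1)**2 was incorrectly written as (-θ**2 + 2*θ*(θ + 1))/(θ + 1)**3
The later steps are derived from this incorrect expression, so the error originates in Step 2.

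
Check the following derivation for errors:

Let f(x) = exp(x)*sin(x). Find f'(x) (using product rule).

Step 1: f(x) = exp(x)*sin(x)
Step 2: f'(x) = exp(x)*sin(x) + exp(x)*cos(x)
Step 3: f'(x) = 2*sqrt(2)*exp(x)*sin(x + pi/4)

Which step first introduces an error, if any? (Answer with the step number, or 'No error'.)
Step 3

Step 3 is incorrect due to a wrong exponent.
The step shows: 2*sqrt(2)*exp(x)*sin(x + pi/4)
The correct value should be: sqrt(2)*exp(x)*sin(x + pi/4)

Explanation: The exponent 1/2 on 2 was incorrectly written as 3/2: the term sqrt(2)*exp(x)*sin(x + pi/4) was incorrectly written as 2*sqrt(2)*exp(x)*sin(x + pi/4)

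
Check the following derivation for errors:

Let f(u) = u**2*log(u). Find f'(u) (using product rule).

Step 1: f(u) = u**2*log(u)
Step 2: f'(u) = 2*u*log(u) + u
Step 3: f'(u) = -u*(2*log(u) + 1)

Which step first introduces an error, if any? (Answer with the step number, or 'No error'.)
Step 3

Step 3 is incorrect due to a sign flip.
The step shows: -u*(2*log(u) + 1)
The correct value should be: u*(2*log(u) + 1)

Explanation: The sign of the whole expression was flipped: the term u*(2*log(u) + 1) was incorrectly written as -u*(2*log(u) + 1)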